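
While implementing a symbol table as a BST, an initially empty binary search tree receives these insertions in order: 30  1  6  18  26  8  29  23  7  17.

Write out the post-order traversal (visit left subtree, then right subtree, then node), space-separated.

7 17 8 23 29 26 18 6 1 30

Resulting structure (node: left, right):
  30: L=1, R=–
  1: L=–, R=6
  6: L=–, R=18
  18: L=8, R=26
  26: L=23, R=29
  8: L=7, R=17
  29: L=–, R=–
  23: L=–, R=–
  7: L=–, R=–
  17: L=–, R=–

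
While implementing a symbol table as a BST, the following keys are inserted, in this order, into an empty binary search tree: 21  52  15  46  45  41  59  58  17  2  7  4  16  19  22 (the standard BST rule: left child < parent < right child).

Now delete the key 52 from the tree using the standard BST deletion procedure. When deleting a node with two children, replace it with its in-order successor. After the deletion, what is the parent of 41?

45

Insert 21: tree is empty, so 21 becomes the root.
Insert 52: 52 > 21 → go right. Place as right child of 21.
Insert 15: 15 < 21 → go left. Place as left child of 21.
Insert 46: 46 > 21 → go right; 46 < 52 → go left. Place as left child of 52.
Insert 45: 45 > 21 → go right; 45 < 52 → go left; 45 < 46 → go left. Place as left child of 46.
Insert 41: 41 > 21 → go right; 41 < 52 → go left; 41 < 46 → go left; 41 < 45 → go left. Place as left child of 45.
Insert 59: 59 > 21 → go right; 59 > 52 → go right. Place as right child of 52.
Insert 58: 58 > 21 → go right; 58 > 52 → go right; 58 < 59 → go left. Place as left child of 59.
Insert 17: 17 < 21 → go left; 17 > 15 → go right. Place as right child of 15.
Insert 2: 2 < 21 → go left; 2 < 15 → go left. Place as left child of 15.
Insert 7: 7 < 21 → go left; 7 < 15 → go left; 7 > 2 → go right. Place as right child of 2.
Insert 4: 4 < 21 → go left; 4 < 15 → go left; 4 > 2 → go right; 4 < 7 → go left. Place as left child of 7.
Insert 16: 16 < 21 → go left; 16 > 15 → go right; 16 < 17 → go left. Place as left child of 17.
Insert 19: 19 < 21 → go left; 19 > 15 → go right; 19 > 17 → go right. Place as right child of 17.
Insert 22: 22 > 21 → go right; 22 < 52 → go left; 22 < 46 → go left; 22 < 45 → go left; 22 < 41 → go left. Place as left child of 41.

Delete 52 (two children — replace with in-order successor).
After deletion, 41's parent is 45.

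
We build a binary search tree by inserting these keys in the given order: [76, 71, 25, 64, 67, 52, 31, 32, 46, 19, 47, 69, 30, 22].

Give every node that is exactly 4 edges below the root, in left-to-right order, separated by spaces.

22 52 67

76: root
71: left child of 76 (depth 1)
25: left child of 71 (depth 2)
64: right child of 25 (depth 3)
67: right child of 64 (depth 4)
52: left child of 64 (depth 4)
31: left child of 52 (depth 5)
32: right child of 31 (depth 6)
46: right child of 32 (depth 7)
19: left child of 25 (depth 3)
47: right child of 46 (depth 8)
69: right child of 67 (depth 5)
30: left child of 31 (depth 6)
22: right child of 19 (depth 4)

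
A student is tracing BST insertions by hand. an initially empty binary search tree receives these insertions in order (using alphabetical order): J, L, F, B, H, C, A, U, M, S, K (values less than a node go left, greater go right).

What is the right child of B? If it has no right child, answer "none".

Resulting structure (node: left, right):
  J: L=F, R=L
  L: L=K, R=U
  F: L=B, R=H
  B: L=A, R=C
  H: L=–, R=–
  C: L=–, R=–
  A: L=–, R=–
  U: L=M, R=–
  M: L=–, R=S
  S: L=–, R=–
  K: L=–, R=–

C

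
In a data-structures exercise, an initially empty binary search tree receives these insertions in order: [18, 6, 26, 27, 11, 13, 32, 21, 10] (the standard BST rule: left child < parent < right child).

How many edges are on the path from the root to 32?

Insert 18: tree is empty, so 18 becomes the root.
Insert 6: 6 < 18 → go left. Place as left child of 18.
Insert 26: 26 > 18 → go right. Place as right child of 18.
Insert 27: 27 > 18 → go right; 27 > 26 → go right. Place as right child of 26.
Insert 11: 11 < 18 → go left; 11 > 6 → go right. Place as right child of 6.
Insert 13: 13 < 18 → go left; 13 > 6 → go right; 13 > 11 → go right. Place as right child of 11.
Insert 32: 32 > 18 → go right; 32 > 26 → go right; 32 > 27 → go right. Place as right child of 27.
Insert 21: 21 > 18 → go right; 21 < 26 → go left. Place as left child of 26.
Insert 10: 10 < 18 → go left; 10 > 6 → go right; 10 < 11 → go left. Place as left child of 11.

Path to 32: 18 → 26 → 27 → 32, which is 3 edges.

3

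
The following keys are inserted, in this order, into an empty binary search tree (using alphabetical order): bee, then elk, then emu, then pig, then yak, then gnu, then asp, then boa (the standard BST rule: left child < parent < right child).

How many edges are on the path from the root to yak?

Insert bee: tree is empty, so bee becomes the root.
Insert elk: elk > bee → go right. Place as right child of bee.
Insert emu: emu > bee → go right; emu > elk → go right. Place as right child of elk.
Insert pig: pig > bee → go right; pig > elk → go right; pig > emu → go right. Place as right child of emu.
Insert yak: yak > bee → go right; yak > elk → go right; yak > emu → go right; yak > pig → go right. Place as right child of pig.
Insert gnu: gnu > bee → go right; gnu > elk → go right; gnu > emu → go right; gnu < pig → go left. Place as left child of pig.
Insert asp: asp < bee → go left. Place as left child of bee.
Insert boa: boa > bee → go right; boa < elk → go left. Place as left child of elk.

Path to yak: bee → elk → emu → pig → yak, which is 4 edges.

4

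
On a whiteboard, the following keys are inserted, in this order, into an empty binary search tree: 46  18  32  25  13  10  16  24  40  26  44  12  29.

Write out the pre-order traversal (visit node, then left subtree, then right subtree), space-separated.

46 18 13 10 12 16 32 25 24 26 29 40 44

Resulting structure (node: left, right):
  46: L=18, R=–
  18: L=13, R=32
  32: L=25, R=40
  25: L=24, R=26
  13: L=10, R=16
  10: L=–, R=12
  16: L=–, R=–
  24: L=–, R=–
  40: L=–, R=44
  26: L=–, R=29
  44: L=–, R=–
  12: L=–, R=–
  29: L=–, R=–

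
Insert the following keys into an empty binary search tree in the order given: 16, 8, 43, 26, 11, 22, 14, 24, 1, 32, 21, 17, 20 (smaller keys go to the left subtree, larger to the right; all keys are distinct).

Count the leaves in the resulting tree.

5

Resulting structure (node: left, right):
  16: L=8, R=43
  8: L=1, R=11
  43: L=26, R=–
  26: L=22, R=32
  11: L=–, R=14
  22: L=21, R=24
  14: L=–, R=–
  24: L=–, R=–
  1: L=–, R=–
  32: L=–, R=–
  21: L=17, R=–
  17: L=–, R=20
  20: L=–, R=–

Leaves: 1, 14, 20, 24, 32 — 5 in total.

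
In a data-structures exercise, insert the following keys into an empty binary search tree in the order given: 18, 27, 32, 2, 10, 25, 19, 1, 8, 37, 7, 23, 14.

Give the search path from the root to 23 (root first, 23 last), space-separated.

Resulting structure (node: left, right):
  18: L=2, R=27
  27: L=25, R=32
  32: L=–, R=37
  2: L=1, R=10
  10: L=8, R=14
  25: L=19, R=–
  19: L=–, R=23
  1: L=–, R=–
  8: L=7, R=–
  37: L=–, R=–
  7: L=–, R=–
  23: L=–, R=–
  14: L=–, R=–

18 27 25 19 23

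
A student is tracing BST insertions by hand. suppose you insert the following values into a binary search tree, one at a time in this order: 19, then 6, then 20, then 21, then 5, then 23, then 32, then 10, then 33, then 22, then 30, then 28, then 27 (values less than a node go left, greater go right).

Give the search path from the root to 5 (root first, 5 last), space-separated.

19 6 5

Insert 19: tree is empty, so 19 becomes the root.
Insert 6: 6 < 19 → go left. Place as left child of 19.
Insert 20: 20 > 19 → go right. Place as right child of 19.
Insert 21: 21 > 19 → go right; 21 > 20 → go right. Place as right child of 20.
Insert 5: 5 < 19 → go left; 5 < 6 → go left. Place as left child of 6.
Insert 23: 23 > 19 → go right; 23 > 20 → go right; 23 > 21 → go right. Place as right child of 21.
Insert 32: 32 > 19 → go right; 32 > 20 → go right; 32 > 21 → go right; 32 > 23 → go right. Place as right child of 23.
Insert 10: 10 < 19 → go left; 10 > 6 → go right. Place as right child of 6.
Insert 33: 33 > 19 → go right; 33 > 20 → go right; 33 > 21 → go right; 33 > 23 → go right; 33 > 32 → go right. Place as right child of 32.
Insert 22: 22 > 19 → go right; 22 > 20 → go right; 22 > 21 → go right; 22 < 23 → go left. Place as left child of 23.
Insert 30: 30 > 19 → go right; 30 > 20 → go right; 30 > 21 → go right; 30 > 23 → go right; 30 < 32 → go left. Place as left child of 32.
Insert 28: 28 > 19 → go right; 28 > 20 → go right; 28 > 21 → go right; 28 > 23 → go right; 28 < 32 → go left; 28 < 30 → go left. Place as left child of 30.
Insert 27: 27 > 19 → go right; 27 > 20 → go right; 27 > 21 → go right; 27 > 23 → go right; 27 < 32 → go left; 27 < 30 → go left; 27 < 28 → go left. Place as left child of 28.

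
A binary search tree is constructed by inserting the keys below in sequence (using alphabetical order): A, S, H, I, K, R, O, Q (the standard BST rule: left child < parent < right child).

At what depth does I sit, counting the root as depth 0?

3

Insert A: tree is empty, so A becomes the root.
Insert S: S > A → go right. Place as right child of A.
Insert H: H > A → go right; H < S → go left. Place as left child of S.
Insert I: I > A → go right; I < S → go left; I > H → go right. Place as right child of H.
Insert K: K > A → go right; K < S → go left; K > H → go right; K > I → go right. Place as right child of I.
Insert R: R > A → go right; R < S → go left; R > H → go right; R > I → go right; R > K → go right. Place as right child of K.
Insert O: O > A → go right; O < S → go left; O > H → go right; O > I → go right; O > K → go right; O < R → go left. Place as left child of R.
Insert Q: Q > A → go right; Q < S → go left; Q > H → go right; Q > I → go right; Q > K → go right; Q < R → go left; Q > O → go right. Place as right child of O.

Path to I: A → S → H → I, which is 3 edges.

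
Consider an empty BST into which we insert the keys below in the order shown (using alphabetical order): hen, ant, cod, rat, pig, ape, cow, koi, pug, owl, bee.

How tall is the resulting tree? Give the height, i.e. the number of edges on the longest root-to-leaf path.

Insert hen: tree is empty, so hen becomes the root.
Insert ant: ant < hen → go left. Place as left child of hen.
Insert cod: cod < hen → go left; cod > ant → go right. Place as right child of ant.
Insert rat: rat > hen → go right. Place as right child of hen.
Insert pig: pig > hen → go right; pig < rat → go left. Place as left child of rat.
Insert ape: ape < hen → go left; ape > ant → go right; ape < cod → go left. Place as left child of cod.
Insert cow: cow < hen → go left; cow > ant → go right; cow > cod → go right. Place as right child of cod.
Insert koi: koi > hen → go right; koi < rat → go left; koi < pig → go left. Place as left child of pig.
Insert pug: pug > hen → go right; pug < rat → go left; pug > pig → go right. Place as right child of pig.
Insert owl: owl > hen → go right; owl < rat → go left; owl < pig → go left; owl > koi → go right. Place as right child of koi.
Insert bee: bee < hen → go left; bee > ant → go right; bee < cod → go left; bee > ape → go right. Place as right child of ape.

The deepest node is owl at depth 4.

4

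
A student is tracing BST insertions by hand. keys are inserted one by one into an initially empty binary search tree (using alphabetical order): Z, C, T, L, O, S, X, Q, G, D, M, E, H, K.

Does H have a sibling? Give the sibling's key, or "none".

Insert Z: tree is empty, so Z becomes the root.
Insert C: C < Z → go left. Place as left child of Z.
Insert T: T < Z → go left; T > C → go right. Place as right child of C.
Insert L: L < Z → go left; L > C → go right; L < T → go left. Place as left child of T.
Insert O: O < Z → go left; O > C → go right; O < T → go left; O > L → go right. Place as right child of L.
Insert S: S < Z → go left; S > C → go right; S < T → go left; S > L → go right; S > O → go right. Place as right child of O.
Insert X: X < Z → go left; X > C → go right; X > T → go right. Place as right child of T.
Insert Q: Q < Z → go left; Q > C → go right; Q < T → go left; Q > L → go right; Q > O → go right; Q < S → go left. Place as left child of S.
Insert G: G < Z → go left; G > C → go right; G < T → go left; G < L → go left. Place as left child of L.
Insert D: D < Z → go left; D > C → go right; D < T → go left; D < L → go left; D < G → go left. Place as left child of G.
Insert M: M < Z → go left; M > C → go right; M < T → go left; M > L → go right; M < O → go left. Place as left child of O.
Insert E: E < Z → go left; E > C → go right; E < T → go left; E < L → go left; E < G → go left; E > D → go right. Place as right child of D.
Insert H: H < Z → go left; H > C → go right; H < T → go left; H < L → go left; H > G → go right. Place as right child of G.
Insert K: K < Z → go left; K > C → go right; K < T → go left; K < L → go left; K > G → go right; K > H → go right. Place as right child of H.

H's parent is G; the other child of G is D.

D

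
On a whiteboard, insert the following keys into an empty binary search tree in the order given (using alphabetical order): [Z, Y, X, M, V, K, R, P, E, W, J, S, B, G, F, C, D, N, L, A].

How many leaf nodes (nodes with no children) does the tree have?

7

Insert Z: tree is empty, so Z becomes the root.
Insert Y: Y < Z → go left. Place as left child of Z.
Insert X: X < Z → go left; X < Y → go left. Place as left child of Y.
Insert M: M < Z → go left; M < Y → go left; M < X → go left. Place as left child of X.
Insert V: V < Z → go left; V < Y → go left; V < X → go left; V > M → go right. Place as right child of M.
Insert K: K < Z → go left; K < Y → go left; K < X → go left; K < M → go left. Place as left child of M.
Insert R: R < Z → go left; R < Y → go left; R < X → go left; R > M → go right; R < V → go left. Place as left child of V.
Insert P: P < Z → go left; P < Y → go left; P < X → go left; P > M → go right; P < V → go left; P < R → go left. Place as left child of R.
Insert E: E < Z → go left; E < Y → go left; E < X → go left; E < M → go left; E < K → go left. Place as left child of K.
Insert W: W < Z → go left; W < Y → go left; W < X → go left; W > M → go right; W > V → go right. Place as right child of V.
Insert J: J < Z → go left; J < Y → go left; J < X → go left; J < M → go left; J < K → go left; J > E → go right. Place as right child of E.
Insert S: S < Z → go left; S < Y → go left; S < X → go left; S > M → go right; S < V → go left; S > R → go right. Place as right child of R.
Insert B: B < Z → go left; B < Y → go left; B < X → go left; B < M → go left; B < K → go left; B < E → go left. Place as left child of E.
Insert G: G < Z → go left; G < Y → go left; G < X → go left; G < M → go left; G < K → go left; G > E → go right; G < J → go left. Place as left child of J.
Insert F: F < Z → go left; F < Y → go left; F < X → go left; F < M → go left; F < K → go left; F > E → go right; F < J → go left; F < G → go left. Place as left child of G.
Insert C: C < Z → go left; C < Y → go left; C < X → go left; C < M → go left; C < K → go left; C < E → go left; C > B → go right. Place as right child of B.
Insert D: D < Z → go left; D < Y → go left; D < X → go left; D < M → go left; D < K → go left; D < E → go left; D > B → go right; D > C → go right. Place as right child of C.
Insert N: N < Z → go left; N < Y → go left; N < X → go left; N > M → go right; N < V → go left; N < R → go left; N < P → go left. Place as left child of P.
Insert L: L < Z → go left; L < Y → go left; L < X → go left; L < M → go left; L > K → go right. Place as right child of K.
Insert A: A < Z → go left; A < Y → go left; A < X → go left; A < M → go left; A < K → go left; A < E → go left; A < B → go left. Place as left child of B.

Leaves: A, D, F, L, N, S, W — 7 in total.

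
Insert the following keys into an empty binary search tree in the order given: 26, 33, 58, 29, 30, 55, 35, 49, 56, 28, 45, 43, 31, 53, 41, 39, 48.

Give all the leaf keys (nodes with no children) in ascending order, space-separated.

28 31 39 48 53 56

Resulting structure (node: left, right):
  26: L=–, R=33
  33: L=29, R=58
  58: L=55, R=–
  29: L=28, R=30
  30: L=–, R=31
  55: L=35, R=56
  35: L=–, R=49
  49: L=45, R=53
  56: L=–, R=–
  28: L=–, R=–
  45: L=43, R=48
  43: L=41, R=–
  31: L=–, R=–
  53: L=–, R=–
  41: L=39, R=–
  39: L=–, R=–
  48: L=–, R=–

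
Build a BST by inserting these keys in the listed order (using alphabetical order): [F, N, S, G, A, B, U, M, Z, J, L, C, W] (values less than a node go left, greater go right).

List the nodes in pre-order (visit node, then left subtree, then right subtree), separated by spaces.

F A B C N G M J L S U Z W

Insert F: tree is empty, so F becomes the root.
Insert N: N > F → go right. Place as right child of F.
Insert S: S > F → go right; S > N → go right. Place as right child of N.
Insert G: G > F → go right; G < N → go left. Place as left child of N.
Insert A: A < F → go left. Place as left child of F.
Insert B: B < F → go left; B > A → go right. Place as right child of A.
Insert U: U > F → go right; U > N → go right; U > S → go right. Place as right child of S.
Insert M: M > F → go right; M < N → go left; M > G → go right. Place as right child of G.
Insert Z: Z > F → go right; Z > N → go right; Z > S → go right; Z > U → go right. Place as right child of U.
Insert J: J > F → go right; J < N → go left; J > G → go right; J < M → go left. Place as left child of M.
Insert L: L > F → go right; L < N → go left; L > G → go right; L < M → go left; L > J → go right. Place as right child of J.
Insert C: C < F → go left; C > A → go right; C > B → go right. Place as right child of B.
Insert W: W > F → go right; W > N → go right; W > S → go right; W > U → go right; W < Z → go left. Place as left child of Z.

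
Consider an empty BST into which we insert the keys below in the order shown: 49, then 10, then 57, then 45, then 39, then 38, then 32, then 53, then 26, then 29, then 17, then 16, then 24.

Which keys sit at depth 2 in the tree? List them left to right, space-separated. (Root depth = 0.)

Resulting structure (node: left, right):
  49: L=10, R=57
  10: L=–, R=45
  57: L=53, R=–
  45: L=39, R=–
  39: L=38, R=–
  38: L=32, R=–
  32: L=26, R=–
  53: L=–, R=–
  26: L=17, R=29
  29: L=–, R=–
  17: L=16, R=24
  16: L=–, R=–
  24: L=–, R=–

45 53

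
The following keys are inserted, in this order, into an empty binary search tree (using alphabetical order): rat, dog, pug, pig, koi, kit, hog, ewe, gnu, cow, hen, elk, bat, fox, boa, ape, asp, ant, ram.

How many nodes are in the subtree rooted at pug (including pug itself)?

11

Resulting structure (node: left, right):
  rat: L=dog, R=–
  dog: L=cow, R=pug
  pug: L=pig, R=ram
  pig: L=koi, R=–
  koi: L=kit, R=–
  kit: L=hog, R=–
  hog: L=ewe, R=–
  ewe: L=elk, R=gnu
  gnu: L=fox, R=hen
  cow: L=bat, R=–
  hen: L=–, R=–
  elk: L=–, R=–
  bat: L=ape, R=boa
  fox: L=–, R=–
  boa: L=–, R=–
  ape: L=ant, R=asp
  asp: L=–, R=–
  ant: L=–, R=–
  ram: L=–, R=–

Subtree rooted at pug contains: pug, pig, koi, kit, hog, ewe, elk, gnu, fox, hen, ram — 11 nodes.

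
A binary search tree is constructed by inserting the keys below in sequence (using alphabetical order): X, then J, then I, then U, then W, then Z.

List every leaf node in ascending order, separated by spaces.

X: root
J: left child of X (depth 1)
I: left child of J (depth 2)
U: right child of J (depth 2)
W: right child of U (depth 3)
Z: right child of X (depth 1)

I W Z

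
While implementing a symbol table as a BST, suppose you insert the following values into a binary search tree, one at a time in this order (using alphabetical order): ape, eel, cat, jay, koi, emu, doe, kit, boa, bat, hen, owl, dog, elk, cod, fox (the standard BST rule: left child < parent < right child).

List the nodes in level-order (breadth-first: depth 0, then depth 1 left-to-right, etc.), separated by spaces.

ape: root
eel: right child of ape (depth 1)
cat: left child of eel (depth 2)
jay: right child of eel (depth 2)
koi: right child of jay (depth 3)
emu: left child of jay (depth 3)
doe: right child of cat (depth 3)
kit: left child of koi (depth 4)
boa: left child of cat (depth 3)
bat: left child of boa (depth 4)
hen: right child of emu (depth 4)
owl: right child of koi (depth 4)
dog: right child of doe (depth 4)
elk: left child of emu (depth 4)
cod: left child of doe (depth 4)
fox: left child of hen (depth 5)

ape eel cat jay boa doe emu koi bat cod dog elk hen kit owl fox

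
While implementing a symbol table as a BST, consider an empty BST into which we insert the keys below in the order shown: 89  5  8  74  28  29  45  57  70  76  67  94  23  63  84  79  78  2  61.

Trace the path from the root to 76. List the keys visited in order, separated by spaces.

Insert 89: tree is empty, so 89 becomes the root.
Insert 5: 5 < 89 → go left. Place as left child of 89.
Insert 8: 8 < 89 → go left; 8 > 5 → go right. Place as right child of 5.
Insert 74: 74 < 89 → go left; 74 > 5 → go right; 74 > 8 → go right. Place as right child of 8.
Insert 28: 28 < 89 → go left; 28 > 5 → go right; 28 > 8 → go right; 28 < 74 → go left. Place as left child of 74.
Insert 29: 29 < 89 → go left; 29 > 5 → go right; 29 > 8 → go right; 29 < 74 → go left; 29 > 28 → go right. Place as right child of 28.
Insert 45: 45 < 89 → go left; 45 > 5 → go right; 45 > 8 → go right; 45 < 74 → go left; 45 > 28 → go right; 45 > 29 → go right. Place as right child of 29.
Insert 57: 57 < 89 → go left; 57 > 5 → go right; 57 > 8 → go right; 57 < 74 → go left; 57 > 28 → go right; 57 > 29 → go right; 57 > 45 → go right. Place as right child of 45.
Insert 70: 70 < 89 → go left; 70 > 5 → go right; 70 > 8 → go right; 70 < 74 → go left; 70 > 28 → go right; 70 > 29 → go right; 70 > 45 → go right; 70 > 57 → go right. Place as right child of 57.
Insert 76: 76 < 89 → go left; 76 > 5 → go right; 76 > 8 → go right; 76 > 74 → go right. Place as right child of 74.
Insert 67: 67 < 89 → go left; 67 > 5 → go right; 67 > 8 → go right; 67 < 74 → go left; 67 > 28 → go right; 67 > 29 → go right; 67 > 45 → go right; 67 > 57 → go right; 67 < 70 → go left. Place as left child of 70.
Insert 94: 94 > 89 → go right. Place as right child of 89.
Insert 23: 23 < 89 → go left; 23 > 5 → go right; 23 > 8 → go right; 23 < 74 → go left; 23 < 28 → go left. Place as left child of 28.
Insert 63: 63 < 89 → go left; 63 > 5 → go right; 63 > 8 → go right; 63 < 74 → go left; 63 > 28 → go right; 63 > 29 → go right; 63 > 45 → go right; 63 > 57 → go right; 63 < 70 → go left; 63 < 67 → go left. Place as left child of 67.
Insert 84: 84 < 89 → go left; 84 > 5 → go right; 84 > 8 → go right; 84 > 74 → go right; 84 > 76 → go right. Place as right child of 76.
Insert 79: 79 < 89 → go left; 79 > 5 → go right; 79 > 8 → go right; 79 > 74 → go right; 79 > 76 → go right; 79 < 84 → go left. Place as left child of 84.
Insert 78: 78 < 89 → go left; 78 > 5 → go right; 78 > 8 → go right; 78 > 74 → go right; 78 > 76 → go right; 78 < 84 → go left; 78 < 79 → go left. Place as left child of 79.
Insert 2: 2 < 89 → go left; 2 < 5 → go left. Place as left child of 5.
Insert 61: 61 < 89 → go left; 61 > 5 → go right; 61 > 8 → go right; 61 < 74 → go left; 61 > 28 → go right; 61 > 29 → go right; 61 > 45 → go right; 61 > 57 → go right; 61 < 70 → go left; 61 < 67 → go left; 61 < 63 → go left. Place as left child of 63.

89 5 8 74 76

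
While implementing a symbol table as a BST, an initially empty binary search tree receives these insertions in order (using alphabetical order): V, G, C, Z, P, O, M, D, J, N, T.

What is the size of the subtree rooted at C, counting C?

Insert V: tree is empty, so V becomes the root.
Insert G: G < V → go left. Place as left child of V.
Insert C: C < V → go left; C < G → go left. Place as left child of G.
Insert Z: Z > V → go right. Place as right child of V.
Insert P: P < V → go left; P > G → go right. Place as right child of G.
Insert O: O < V → go left; O > G → go right; O < P → go left. Place as left child of P.
Insert M: M < V → go left; M > G → go right; M < P → go left; M < O → go left. Place as left child of O.
Insert D: D < V → go left; D < G → go left; D > C → go right. Place as right child of C.
Insert J: J < V → go left; J > G → go right; J < P → go left; J < O → go left; J < M → go left. Place as left child of M.
Insert N: N < V → go left; N > G → go right; N < P → go left; N < O → go left; N > M → go right. Place as right child of M.
Insert T: T < V → go left; T > G → go right; T > P → go right. Place as right child of P.

Subtree rooted at C contains: C, D — 2 nodes.

2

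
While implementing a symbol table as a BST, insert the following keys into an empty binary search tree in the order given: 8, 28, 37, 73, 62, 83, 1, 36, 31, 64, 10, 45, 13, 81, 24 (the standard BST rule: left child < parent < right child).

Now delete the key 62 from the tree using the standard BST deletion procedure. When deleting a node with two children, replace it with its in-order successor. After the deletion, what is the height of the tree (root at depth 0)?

8: root
28: right child of 8 (depth 1)
37: right child of 28 (depth 2)
73: right child of 37 (depth 3)
62: left child of 73 (depth 4)
83: right child of 73 (depth 4)
1: left child of 8 (depth 1)
36: left child of 37 (depth 3)
31: left child of 36 (depth 4)
64: right child of 62 (depth 5)
10: left child of 28 (depth 2)
45: left child of 62 (depth 5)
13: right child of 10 (depth 3)
81: left child of 83 (depth 5)
24: right child of 13 (depth 4)

Delete 62 (two children — replace with in-order successor).
After deletion, deepest node is 45 at depth 5.

5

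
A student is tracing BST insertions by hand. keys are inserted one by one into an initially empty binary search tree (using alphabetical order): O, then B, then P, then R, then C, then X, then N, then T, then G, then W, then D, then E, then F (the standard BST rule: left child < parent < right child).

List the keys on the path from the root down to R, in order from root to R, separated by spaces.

Insert O: tree is empty, so O becomes the root.
Insert B: B < O → go left. Place as left child of O.
Insert P: P > O → go right. Place as right child of O.
Insert R: R > O → go right; R > P → go right. Place as right child of P.
Insert C: C < O → go left; C > B → go right. Place as right child of B.
Insert X: X > O → go right; X > P → go right; X > R → go right. Place as right child of R.
Insert N: N < O → go left; N > B → go right; N > C → go right. Place as right child of C.
Insert T: T > O → go right; T > P → go right; T > R → go right; T < X → go left. Place as left child of X.
Insert G: G < O → go left; G > B → go right; G > C → go right; G < N → go left. Place as left child of N.
Insert W: W > O → go right; W > P → go right; W > R → go right; W < X → go left; W > T → go right. Place as right child of T.
Insert D: D < O → go left; D > B → go right; D > C → go right; D < N → go left; D < G → go left. Place as left child of G.
Insert E: E < O → go left; E > B → go right; E > C → go right; E < N → go left; E < G → go left; E > D → go right. Place as right child of D.
Insert F: F < O → go left; F > B → go right; F > C → go right; F < N → go left; F < G → go left; F > D → go right; F > E → go right. Place as right child of E.

O P R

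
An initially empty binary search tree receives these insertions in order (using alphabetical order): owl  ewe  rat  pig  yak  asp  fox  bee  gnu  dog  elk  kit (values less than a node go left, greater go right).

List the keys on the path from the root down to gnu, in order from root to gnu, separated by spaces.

owl ewe fox gnu

owl: root
ewe: left child of owl (depth 1)
rat: right child of owl (depth 1)
pig: left child of rat (depth 2)
yak: right child of rat (depth 2)
asp: left child of ewe (depth 2)
fox: right child of ewe (depth 2)
bee: right child of asp (depth 3)
gnu: right child of fox (depth 3)
dog: right child of bee (depth 4)
elk: right child of dog (depth 5)
kit: right child of gnu (depth 4)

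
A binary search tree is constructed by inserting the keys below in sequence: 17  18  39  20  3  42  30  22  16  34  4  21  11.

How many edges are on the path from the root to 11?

4

17: root
18: right child of 17 (depth 1)
39: right child of 18 (depth 2)
20: left child of 39 (depth 3)
3: left child of 17 (depth 1)
42: right child of 39 (depth 3)
30: right child of 20 (depth 4)
22: left child of 30 (depth 5)
16: right child of 3 (depth 2)
34: right child of 30 (depth 5)
4: left child of 16 (depth 3)
21: left child of 22 (depth 6)
11: right child of 4 (depth 4)

Path to 11: 17 → 3 → 16 → 4 → 11, which is 4 edges.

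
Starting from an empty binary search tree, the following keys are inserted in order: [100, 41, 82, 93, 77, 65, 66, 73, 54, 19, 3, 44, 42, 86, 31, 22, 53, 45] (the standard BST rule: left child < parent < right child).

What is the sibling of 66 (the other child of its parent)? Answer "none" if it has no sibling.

54

Resulting structure (node: left, right):
  100: L=41, R=–
  41: L=19, R=82
  82: L=77, R=93
  93: L=86, R=–
  77: L=65, R=–
  65: L=54, R=66
  66: L=–, R=73
  73: L=–, R=–
  54: L=44, R=–
  19: L=3, R=31
  3: L=–, R=–
  44: L=42, R=53
  42: L=–, R=–
  86: L=–, R=–
  31: L=22, R=–
  22: L=–, R=–
  53: L=45, R=–
  45: L=–, R=–

66's parent is 65; the other child of 65 is 54.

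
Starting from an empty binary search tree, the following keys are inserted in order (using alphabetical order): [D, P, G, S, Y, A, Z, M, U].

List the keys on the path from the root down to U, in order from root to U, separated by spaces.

Insert D: tree is empty, so D becomes the root.
Insert P: P > D → go right. Place as right child of D.
Insert G: G > D → go right; G < P → go left. Place as left child of P.
Insert S: S > D → go right; S > P → go right. Place as right child of P.
Insert Y: Y > D → go right; Y > P → go right; Y > S → go right. Place as right child of S.
Insert A: A < D → go left. Place as left child of D.
Insert Z: Z > D → go right; Z > P → go right; Z > S → go right; Z > Y → go right. Place as right child of Y.
Insert M: M > D → go right; M < P → go left; M > G → go right. Place as right child of G.
Insert U: U > D → go right; U > P → go right; U > S → go right; U < Y → go left. Place as left child of Y.

D P S Y U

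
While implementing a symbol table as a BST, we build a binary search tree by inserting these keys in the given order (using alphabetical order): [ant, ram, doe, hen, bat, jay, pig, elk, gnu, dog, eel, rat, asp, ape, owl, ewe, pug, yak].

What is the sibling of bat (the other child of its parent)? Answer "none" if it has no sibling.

hen

Insert ant: tree is empty, so ant becomes the root.
Insert ram: ram > ant → go right. Place as right child of ant.
Insert doe: doe > ant → go right; doe < ram → go left. Place as left child of ram.
Insert hen: hen > ant → go right; hen < ram → go left; hen > doe → go right. Place as right child of doe.
Insert bat: bat > ant → go right; bat < ram → go left; bat < doe → go left. Place as left child of doe.
Insert jay: jay > ant → go right; jay < ram → go left; jay > doe → go right; jay > hen → go right. Place as right child of hen.
Insert pig: pig > ant → go right; pig < ram → go left; pig > doe → go right; pig > hen → go right; pig > jay → go right. Place as right child of jay.
Insert elk: elk > ant → go right; elk < ram → go left; elk > doe → go right; elk < hen → go left. Place as left child of hen.
Insert gnu: gnu > ant → go right; gnu < ram → go left; gnu > doe → go right; gnu < hen → go left; gnu > elk → go right. Place as right child of elk.
Insert dog: dog > ant → go right; dog < ram → go left; dog > doe → go right; dog < hen → go left; dog < elk → go left. Place as left child of elk.
Insert eel: eel > ant → go right; eel < ram → go left; eel > doe → go right; eel < hen → go left; eel < elk → go left; eel > dog → go right. Place as right child of dog.
Insert rat: rat > ant → go right; rat > ram → go right. Place as right child of ram.
Insert asp: asp > ant → go right; asp < ram → go left; asp < doe → go left; asp < bat → go left. Place as left child of bat.
Insert ape: ape > ant → go right; ape < ram → go left; ape < doe → go left; ape < bat → go left; ape < asp → go left. Place as left child of asp.
Insert owl: owl > ant → go right; owl < ram → go left; owl > doe → go right; owl > hen → go right; owl > jay → go right; owl < pig → go left. Place as left child of pig.
Insert ewe: ewe > ant → go right; ewe < ram → go left; ewe > doe → go right; ewe < hen → go left; ewe > elk → go right; ewe < gnu → go left. Place as left child of gnu.
Insert pug: pug > ant → go right; pug < ram → go left; pug > doe → go right; pug > hen → go right; pug > jay → go right; pug > pig → go right. Place as right child of pig.
Insert yak: yak > ant → go right; yak > ram → go right; yak > rat → go right. Place as right child of rat.

bat's parent is doe; the other child of doe is hen.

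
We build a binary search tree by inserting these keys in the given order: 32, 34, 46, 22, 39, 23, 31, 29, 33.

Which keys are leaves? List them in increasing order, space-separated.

Insert 32: tree is empty, so 32 becomes the root.
Insert 34: 34 > 32 → go right. Place as right child of 32.
Insert 46: 46 > 32 → go right; 46 > 34 → go right. Place as right child of 34.
Insert 22: 22 < 32 → go left. Place as left child of 32.
Insert 39: 39 > 32 → go right; 39 > 34 → go right; 39 < 46 → go left. Place as left child of 46.
Insert 23: 23 < 32 → go left; 23 > 22 → go right. Place as right child of 22.
Insert 31: 31 < 32 → go left; 31 > 22 → go right; 31 > 23 → go right. Place as right child of 23.
Insert 29: 29 < 32 → go left; 29 > 22 → go right; 29 > 23 → go right; 29 < 31 → go left. Place as left child of 31.
Insert 33: 33 > 32 → go right; 33 < 34 → go left. Place as left child of 34.

29 33 39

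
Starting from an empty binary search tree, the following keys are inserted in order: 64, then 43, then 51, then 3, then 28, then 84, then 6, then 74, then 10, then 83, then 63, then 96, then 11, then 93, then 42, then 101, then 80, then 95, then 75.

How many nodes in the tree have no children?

6

64: root
43: left child of 64 (depth 1)
51: right child of 43 (depth 2)
3: left child of 43 (depth 2)
28: right child of 3 (depth 3)
84: right child of 64 (depth 1)
6: left child of 28 (depth 4)
74: left child of 84 (depth 2)
10: right child of 6 (depth 5)
83: right child of 74 (depth 3)
63: right child of 51 (depth 3)
96: right child of 84 (depth 2)
11: right child of 10 (depth 6)
93: left child of 96 (depth 3)
42: right child of 28 (depth 4)
101: right child of 96 (depth 3)
80: left child of 83 (depth 4)
95: right child of 93 (depth 4)
75: left child of 80 (depth 5)

Leaves: 11, 42, 63, 75, 95, 101 — 6 in total.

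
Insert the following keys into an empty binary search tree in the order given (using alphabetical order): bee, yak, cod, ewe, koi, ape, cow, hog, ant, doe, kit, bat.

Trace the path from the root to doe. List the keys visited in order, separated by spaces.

Resulting structure (node: left, right):
  bee: L=ape, R=yak
  yak: L=cod, R=–
  cod: L=–, R=ewe
  ewe: L=cow, R=koi
  koi: L=hog, R=–
  ape: L=ant, R=bat
  cow: L=–, R=doe
  hog: L=–, R=kit
  ant: L=–, R=–
  doe: L=–, R=–
  kit: L=–, R=–
  bat: L=–, R=–

bee yak cod ewe cow doe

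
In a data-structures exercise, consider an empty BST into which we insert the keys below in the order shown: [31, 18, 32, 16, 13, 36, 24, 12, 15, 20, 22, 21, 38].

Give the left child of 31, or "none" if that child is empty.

31: root
18: left child of 31 (depth 1)
32: right child of 31 (depth 1)
16: left child of 18 (depth 2)
13: left child of 16 (depth 3)
36: right child of 32 (depth 2)
24: right child of 18 (depth 2)
12: left child of 13 (depth 4)
15: right child of 13 (depth 4)
20: left child of 24 (depth 3)
22: right child of 20 (depth 4)
21: left child of 22 (depth 5)
38: right child of 36 (depth 3)

18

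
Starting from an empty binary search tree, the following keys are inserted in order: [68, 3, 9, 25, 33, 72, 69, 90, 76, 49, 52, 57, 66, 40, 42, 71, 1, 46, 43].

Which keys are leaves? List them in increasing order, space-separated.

Insert 68: tree is empty, so 68 becomes the root.
Insert 3: 3 < 68 → go left. Place as left child of 68.
Insert 9: 9 < 68 → go left; 9 > 3 → go right. Place as right child of 3.
Insert 25: 25 < 68 → go left; 25 > 3 → go right; 25 > 9 → go right. Place as right child of 9.
Insert 33: 33 < 68 → go left; 33 > 3 → go right; 33 > 9 → go right; 33 > 25 → go right. Place as right child of 25.
Insert 72: 72 > 68 → go right. Place as right child of 68.
Insert 69: 69 > 68 → go right; 69 < 72 → go left. Place as left child of 72.
Insert 90: 90 > 68 → go right; 90 > 72 → go right. Place as right child of 72.
Insert 76: 76 > 68 → go right; 76 > 72 → go right; 76 < 90 → go left. Place as left child of 90.
Insert 49: 49 < 68 → go left; 49 > 3 → go right; 49 > 9 → go right; 49 > 25 → go right; 49 > 33 → go right. Place as right child of 33.
Insert 52: 52 < 68 → go left; 52 > 3 → go right; 52 > 9 → go right; 52 > 25 → go right; 52 > 33 → go right; 52 > 49 → go right. Place as right child of 49.
Insert 57: 57 < 68 → go left; 57 > 3 → go right; 57 > 9 → go right; 57 > 25 → go right; 57 > 33 → go right; 57 > 49 → go right; 57 > 52 → go right. Place as right child of 52.
Insert 66: 66 < 68 → go left; 66 > 3 → go right; 66 > 9 → go right; 66 > 25 → go right; 66 > 33 → go right; 66 > 49 → go right; 66 > 52 → go right; 66 > 57 → go right. Place as right child of 57.
Insert 40: 40 < 68 → go left; 40 > 3 → go right; 40 > 9 → go right; 40 > 25 → go right; 40 > 33 → go right; 40 < 49 → go left. Place as left child of 49.
Insert 42: 42 < 68 → go left; 42 > 3 → go right; 42 > 9 → go right; 42 > 25 → go right; 42 > 33 → go right; 42 < 49 → go left; 42 > 40 → go right. Place as right child of 40.
Insert 71: 71 > 68 → go right; 71 < 72 → go left; 71 > 69 → go right. Place as right child of 69.
Insert 1: 1 < 68 → go left; 1 < 3 → go left. Place as left child of 3.
Insert 46: 46 < 68 → go left; 46 > 3 → go right; 46 > 9 → go right; 46 > 25 → go right; 46 > 33 → go right; 46 < 49 → go left; 46 > 40 → go right; 46 > 42 → go right. Place as right child of 42.
Insert 43: 43 < 68 → go left; 43 > 3 → go right; 43 > 9 → go right; 43 > 25 → go right; 43 > 33 → go right; 43 < 49 → go left; 43 > 40 → go right; 43 > 42 → go right; 43 < 46 → go left. Place as left child of 46.

1 43 66 71 76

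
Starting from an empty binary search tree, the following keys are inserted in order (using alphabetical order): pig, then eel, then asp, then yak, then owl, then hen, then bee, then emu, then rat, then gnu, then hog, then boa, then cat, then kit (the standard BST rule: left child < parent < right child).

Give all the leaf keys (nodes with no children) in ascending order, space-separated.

pig: root
eel: left child of pig (depth 1)
asp: left child of eel (depth 2)
yak: right child of pig (depth 1)
owl: right child of eel (depth 2)
hen: left child of owl (depth 3)
bee: right child of asp (depth 3)
emu: left child of hen (depth 4)
rat: left child of yak (depth 2)
gnu: right child of emu (depth 5)
hog: right child of hen (depth 4)
boa: right child of bee (depth 4)
cat: right child of boa (depth 5)
kit: right child of hog (depth 5)

cat gnu kit rat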